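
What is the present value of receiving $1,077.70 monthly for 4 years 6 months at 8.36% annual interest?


Present value of an ordinary annuity: PV = PMT × (1 − (1 + r)^(−n)) / r
Monthly rate r = 0.0836/12 ≈ 0.00696667, n = 54
PV = $1,077.70 × (1 − (1 + 0.0836/12)^(−54)) / (0.0836/12)
PV = $1,077.70 × 44.876409
PV = $48,363.31

PV = PMT × (1-(1+r)^(-n))/r = $48,363.31


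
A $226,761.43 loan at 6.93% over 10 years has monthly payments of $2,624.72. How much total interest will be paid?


Total paid over the life of the loan = PMT × n.
Total paid = $2,624.72 × 120 = $314,966.40
Total interest = total paid − principal = $314,966.40 − $226,761.43 = $88,204.97

Total interest = (PMT × n) - PV = $88,204.97


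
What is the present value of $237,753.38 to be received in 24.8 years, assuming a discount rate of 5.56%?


Present value formula: PV = FV / (1 + r)^t
PV = $237,753.38 / (1 + 0.0556)^24.8
PV = $237,753.38 / 3.826350
PV = $62,135.82

PV = FV / (1 + r)^t = $62,135.82


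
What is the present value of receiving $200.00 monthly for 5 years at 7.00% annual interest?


Present value of an ordinary annuity: PV = PMT × (1 − (1 + r)^(−n)) / r
Monthly rate r = 0.07/12 ≈ 0.00583333, n = 60
PV = $200.00 × (1 − (1 + 0.07/12)^(−60)) / (0.07/12)
PV = $200.00 × 50.501994
PV = $10,100.40

PV = PMT × (1-(1+r)^(-n))/r = $10,100.40


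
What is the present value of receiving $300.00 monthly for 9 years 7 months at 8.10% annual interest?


Present value of an ordinary annuity: PV = PMT × (1 − (1 + r)^(−n)) / r
Monthly rate r = 0.081/12 = 0.00675, n = 115
PV = $300.00 × (1 − (1 + 0.081/12)^(−115)) / (0.081/12)
PV = $300.00 × 79.802979
PV = $23,940.89

PV = PMT × (1-(1+r)^(-n))/r = $23,940.89


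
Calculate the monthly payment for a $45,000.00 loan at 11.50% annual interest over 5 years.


Loan payment formula: PMT = PV × r / (1 − (1 + r)^(−n))
Monthly rate r = 0.115/12 ≈ 0.00958333, n = 60 months
Denominator: 1 − (1 + 0.115/12)^(−60) = 0.435752
PMT = $45,000.00 × (0.115/12) / 0.435752
PMT = $989.67 per month

PMT = PV × r / (1-(1+r)^(-n)) = $989.67/month


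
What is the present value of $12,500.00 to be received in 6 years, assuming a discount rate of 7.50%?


Present value formula: PV = FV / (1 + r)^t
PV = $12,500.00 / (1 + 0.075)^6
PV = $12,500.00 / 1.543302
PV = $8,099.52

PV = FV / (1 + r)^t = $8,099.52


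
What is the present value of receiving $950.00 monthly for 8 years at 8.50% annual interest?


Present value of an ordinary annuity: PV = PMT × (1 − (1 + r)^(−n)) / r
Monthly rate r = 0.085/12 ≈ 0.00708333, n = 96
PV = $950.00 × (1 − (1 + 0.085/12)^(−96)) / (0.085/12)
PV = $950.00 × 69.482425
PV = $66,008.30

PV = PMT × (1-(1+r)^(-n))/r = $66,008.30


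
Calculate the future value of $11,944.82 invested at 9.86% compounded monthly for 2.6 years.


Compound interest formula: A = P(1 + r/n)^(nt)
A = $11,944.82 × (1 + 0.0986/12)^(12 × 2.6)
Growth factor: (1 + 0.0986/12)^31.2 = 1.290865
A = $11,944.82 × 1.290865
A = $15,419.15

A = P(1 + r/n)^(nt) = $15,419.15


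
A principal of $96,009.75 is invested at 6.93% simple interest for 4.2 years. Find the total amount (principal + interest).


Total amount formula: A = P(1 + rt) = P + P·r·t
Interest: I = P × r × t = $96,009.75 × 0.0693 × 4.2 = $27,944.60
A = P + I = $96,009.75 + $27,944.60 = $123,954.35

A = P + I = P(1 + rt) = $123,954.35


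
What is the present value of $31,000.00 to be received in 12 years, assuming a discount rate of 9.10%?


Present value formula: PV = FV / (1 + r)^t
PV = $31,000.00 / (1 + 0.091)^12
PV = $31,000.00 / 2.843787
PV = $10,900.96

PV = FV / (1 + r)^t = $10,900.96


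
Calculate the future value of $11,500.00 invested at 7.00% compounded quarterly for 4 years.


Compound interest formula: A = P(1 + r/n)^(nt)
A = $11,500.00 × (1 + 0.07/4)^(4 × 4)
Growth factor: (1 + 0.07/4)^16 = 1.3199294
A = $11,500.00 × 1.3199294
A = $15,179.19

A = P(1 + r/n)^(nt) = $15,179.19


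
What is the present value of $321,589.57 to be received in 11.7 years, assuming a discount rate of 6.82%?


Present value formula: PV = FV / (1 + r)^t
PV = $321,589.57 / (1 + 0.0682)^11.7
PV = $321,589.57 / 2.16388966
PV = $148,616.44

PV = FV / (1 + r)^t = $148,616.44


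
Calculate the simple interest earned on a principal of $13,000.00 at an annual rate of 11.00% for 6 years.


Simple interest formula: I = P × r × t
I = $13,000.00 × 0.11 × 6
I = $8,580.00

I = P × r × t = $8,580.00


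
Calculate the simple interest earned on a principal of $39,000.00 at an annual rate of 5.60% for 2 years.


Simple interest formula: I = P × r × t
I = $39,000.00 × 0.056 × 2
I = $4,368.00

I = P × r × t = $4,368.00


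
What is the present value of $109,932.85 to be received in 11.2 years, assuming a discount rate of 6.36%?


Present value formula: PV = FV / (1 + r)^t
PV = $109,932.85 / (1 + 0.0636)^11.2
PV = $109,932.85 / 1.994882
PV = $55,107.44

PV = FV / (1 + r)^t = $55,107.44


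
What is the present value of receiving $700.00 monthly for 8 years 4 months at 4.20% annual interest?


Present value of an ordinary annuity: PV = PMT × (1 − (1 + r)^(−n)) / r
Monthly rate r = 0.042/12 = 0.0035, n = 100
PV = $700.00 × (1 − (1 + 0.042/12)^(−100)) / (0.042/12)
PV = $700.00 × 84.251760
PV = $58,976.23

PV = PMT × (1-(1+r)^(-n))/r = $58,976.23


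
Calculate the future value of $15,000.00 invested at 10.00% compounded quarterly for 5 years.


Compound interest formula: A = P(1 + r/n)^(nt)
A = $15,000.00 × (1 + 0.1/4)^(4 × 5)
Growth factor: (1 + 0.1/4)^20 = 1.6386164
A = $15,000.00 × 1.6386164
A = $24,579.25

A = P(1 + r/n)^(nt) = $24,579.25


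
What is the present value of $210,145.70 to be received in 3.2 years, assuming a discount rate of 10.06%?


Present value formula: PV = FV / (1 + r)^t
PV = $210,145.70 / (1 + 0.1006)^3.2
PV = $210,145.70 / 1.35898426
PV = $154,634.39

PV = FV / (1 + r)^t = $154,634.39


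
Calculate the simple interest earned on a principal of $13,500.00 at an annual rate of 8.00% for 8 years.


Simple interest formula: I = P × r × t
I = $13,500.00 × 0.08 × 8
I = $8,640.00

I = P × r × t = $8,640.00


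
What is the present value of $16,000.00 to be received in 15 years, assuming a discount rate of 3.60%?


Present value formula: PV = FV / (1 + r)^t
PV = $16,000.00 / (1 + 0.036)^15
PV = $16,000.00 / 1.6997942
PV = $9,412.90

PV = FV / (1 + r)^t = $9,412.90


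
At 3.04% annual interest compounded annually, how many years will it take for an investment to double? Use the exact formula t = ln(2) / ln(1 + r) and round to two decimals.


Doubling condition: (1 + r)^t = 2
Take ln of both sides: t × ln(1 + r) = ln(2)
t = ln(2) / ln(1 + r)
t = 0.693147 / 0.029947
t = 23.15

t = ln(2) / ln(1 + r) = 23.15 years


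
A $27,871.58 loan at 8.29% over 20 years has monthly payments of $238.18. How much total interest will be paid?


Total paid over the life of the loan = PMT × n.
Total paid = $238.18 × 240 = $57,163.20
Total interest = total paid − principal = $57,163.20 − $27,871.58 = $29,291.62

Total interest = (PMT × n) - PV = $29,291.62


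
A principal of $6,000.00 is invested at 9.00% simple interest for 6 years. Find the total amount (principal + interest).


Total amount formula: A = P(1 + rt) = P + P·r·t
Interest: I = P × r × t = $6,000.00 × 0.09 × 6 = $3,240.00
A = P + I = $6,000.00 + $3,240.00 = $9,240.00

A = P + I = P(1 + rt) = $9,240.00


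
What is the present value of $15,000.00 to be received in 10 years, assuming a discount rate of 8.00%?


Present value formula: PV = FV / (1 + r)^t
PV = $15,000.00 / (1 + 0.08)^10
PV = $15,000.00 / 2.158925
PV = $6,947.90

PV = FV / (1 + r)^t = $6,947.90


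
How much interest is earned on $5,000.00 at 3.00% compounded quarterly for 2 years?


Compound interest earned = final amount − principal.
A = P(1 + r/n)^(nt) = $5,000.00 × (1 + 0.03/4)^(4 × 2) = $5,307.99
Interest = A − P = $5,307.99 − $5,000.00 = $307.99

Interest = A - P = $307.99


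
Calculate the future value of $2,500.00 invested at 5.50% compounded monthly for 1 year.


Compound interest formula: A = P(1 + r/n)^(nt)
A = $2,500.00 × (1 + 0.055/12)^(12 × 1)
Growth factor: (1 + 0.055/12)^12 = 1.056408
A = $2,500.00 × 1.056408
A = $2,641.02

A = P(1 + r/n)^(nt) = $2,641.02


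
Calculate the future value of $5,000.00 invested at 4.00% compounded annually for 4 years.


Compound interest formula: A = P(1 + r/n)^(nt)
A = $5,000.00 × (1 + 0.04/1)^(1 × 4)
Growth factor: (1 + 0.04/1)^4 = 1.1698586
A = $5,000.00 × 1.1698586
A = $5,849.29

A = P(1 + r/n)^(nt) = $5,849.29


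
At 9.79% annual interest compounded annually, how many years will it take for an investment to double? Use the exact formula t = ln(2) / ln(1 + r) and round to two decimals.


Doubling condition: (1 + r)^t = 2
Take ln of both sides: t × ln(1 + r) = ln(2)
t = ln(2) / ln(1 + r)
t = 0.693147 / 0.093399
t = 7.42

t = ln(2) / ln(1 + r) = 7.42 years


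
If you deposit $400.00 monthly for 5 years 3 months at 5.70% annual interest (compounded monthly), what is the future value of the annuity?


Future value of an ordinary annuity: FV = PMT × ((1 + r)^n − 1) / r
Monthly rate r = 0.057/12 = 0.00475, n = 63
FV = $400.00 × ((1 + 0.057/12)^63 − 1) / (0.057/12)
FV = $400.00 × 73.240317
FV = $29,296.13

FV = PMT × ((1+r)^n - 1)/r = $29,296.13


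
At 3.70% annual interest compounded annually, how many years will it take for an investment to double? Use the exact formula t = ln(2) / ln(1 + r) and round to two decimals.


Doubling condition: (1 + r)^t = 2
Take ln of both sides: t × ln(1 + r) = ln(2)
t = ln(2) / ln(1 + r)
t = 0.693147 / 0.036332
t = 19.08

t = ln(2) / ln(1 + r) = 19.08 years


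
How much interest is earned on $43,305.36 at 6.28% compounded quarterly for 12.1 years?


Compound interest earned = final amount − principal.
A = P(1 + r/n)^(nt) = $43,305.36 × (1 + 0.0628/4)^(4 × 12.1) = $92,042.74
Interest = A − P = $92,042.74 − $43,305.36 = $48,737.38

Interest = A - P = $48,737.38


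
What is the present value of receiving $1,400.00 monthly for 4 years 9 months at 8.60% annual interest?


Present value of an ordinary annuity: PV = PMT × (1 − (1 + r)^(−n)) / r
Monthly rate r = 0.086/12 ≈ 0.00716667, n = 57
PV = $1,400.00 × (1 − (1 + 0.086/12)^(−57)) / (0.086/12)
PV = $1,400.00 × 46.658308
PV = $65,321.63

PV = PMT × (1-(1+r)^(-n))/r = $65,321.63


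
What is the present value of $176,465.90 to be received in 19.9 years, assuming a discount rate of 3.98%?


Present value formula: PV = FV / (1 + r)^t
PV = $176,465.90 / (1 + 0.0398)^19.9
PV = $176,465.90 / 2.17420896
PV = $81,163.27

PV = FV / (1 + r)^t = $81,163.27


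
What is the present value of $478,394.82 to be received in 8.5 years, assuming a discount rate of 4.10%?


Present value formula: PV = FV / (1 + r)^t
PV = $478,394.82 / (1 + 0.041)^8.5
PV = $478,394.82 / 1.4071202
PV = $339,981.49

PV = FV / (1 + r)^t = $339,981.49


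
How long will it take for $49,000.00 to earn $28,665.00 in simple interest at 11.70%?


Rearrange the simple interest formula for t:
I = P × r × t  ⇒  t = I / (P × r)
t = $28,665.00 / ($49,000.00 × 0.117)
t = 5

t = I/(P×r) = 5 years


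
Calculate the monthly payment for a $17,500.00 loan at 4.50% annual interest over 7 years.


Loan payment formula: PMT = PV × r / (1 − (1 + r)^(−n))
Monthly rate r = 0.045/12 = 0.00375, n = 84 months
Denominator: 1 − (1 + 0.045/12)^(−84) = 0.269781
PMT = $17,500.00 × (0.045/12) / 0.269781
PMT = $243.25 per month

PMT = PV × r / (1-(1+r)^(-n)) = $243.25/month


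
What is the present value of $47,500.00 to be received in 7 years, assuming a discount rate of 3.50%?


Present value formula: PV = FV / (1 + r)^t
PV = $47,500.00 / (1 + 0.035)^7
PV = $47,500.00 / 1.2722793
PV = $37,334.57

PV = FV / (1 + r)^t = $37,334.57


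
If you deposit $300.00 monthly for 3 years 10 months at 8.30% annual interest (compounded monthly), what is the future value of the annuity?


Future value of an ordinary annuity: FV = PMT × ((1 + r)^n − 1) / r
Monthly rate r = 0.083/12 ≈ 0.00691667, n = 46
FV = $300.00 × ((1 + 0.083/12)^46 − 1) / (0.083/12)
FV = $300.00 × 53.942254
FV = $16,182.68

FV = PMT × ((1+r)^n - 1)/r = $16,182.68


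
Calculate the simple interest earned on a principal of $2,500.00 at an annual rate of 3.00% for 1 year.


Simple interest formula: I = P × r × t
I = $2,500.00 × 0.03 × 1
I = $75.00

I = P × r × t = $75.00


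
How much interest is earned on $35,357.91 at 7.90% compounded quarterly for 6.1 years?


Compound interest earned = final amount − principal.
A = P(1 + r/n)^(nt) = $35,357.91 × (1 + 0.079/4)^(4 × 6.1) = $56,981.41
Interest = A − P = $56,981.41 − $35,357.91 = $21,623.50

Interest = A - P = $21,623.50


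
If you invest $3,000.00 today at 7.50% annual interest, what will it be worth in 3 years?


Future value formula: FV = PV × (1 + r)^t
FV = $3,000.00 × (1 + 0.075)^3
FV = $3,000.00 × 1.242297
FV = $3,726.89

FV = PV × (1 + r)^t = $3,726.89


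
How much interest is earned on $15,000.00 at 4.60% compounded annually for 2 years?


Compound interest earned = final amount − principal.
A = P(1 + r/n)^(nt) = $15,000.00 × (1 + 0.046/1)^(1 × 2) = $16,411.74
Interest = A − P = $16,411.74 − $15,000.00 = $1,411.74

Interest = A - P = $1,411.74


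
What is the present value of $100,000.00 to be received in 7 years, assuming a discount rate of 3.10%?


Present value formula: PV = FV / (1 + r)^t
PV = $100,000.00 / (1 + 0.031)^7
PV = $100,000.00 / 1.23825662
PV = $80,758.70

PV = FV / (1 + r)^t = $80,758.70


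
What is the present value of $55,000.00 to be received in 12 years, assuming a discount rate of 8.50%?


Present value formula: PV = FV / (1 + r)^t
PV = $55,000.00 / (1 + 0.085)^12
PV = $55,000.00 / 2.661686
PV = $20,663.59

PV = FV / (1 + r)^t = $20,663.59


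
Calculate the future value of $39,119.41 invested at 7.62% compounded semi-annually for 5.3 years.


Compound interest formula: A = P(1 + r/n)^(nt)
A = $39,119.41 × (1 + 0.0762/2)^(2 × 5.3)
Growth factor: (1 + 0.0762/2)^10.6 = 1.486399
A = $39,119.41 × 1.486399
A = $58,147.05

A = P(1 + r/n)^(nt) = $58,147.05


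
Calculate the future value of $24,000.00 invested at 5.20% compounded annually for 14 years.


Compound interest formula: A = P(1 + r/n)^(nt)
A = $24,000.00 × (1 + 0.052/1)^(1 × 14)
Growth factor: (1 + 0.052/1)^14 = 2.0333885
A = $24,000.00 × 2.0333885
A = $48,801.32

A = P(1 + r/n)^(nt) = $48,801.32


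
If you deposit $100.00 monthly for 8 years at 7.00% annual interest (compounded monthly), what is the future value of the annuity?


Future value of an ordinary annuity: FV = PMT × ((1 + r)^n − 1) / r
Monthly rate r = 0.07/12 ≈ 0.00583333, n = 96
FV = $100.00 × ((1 + 0.07/12)^96 − 1) / (0.07/12)
FV = $100.00 × 128.198821
FV = $12,819.88

FV = PMT × ((1+r)^n - 1)/r = $12,819.88


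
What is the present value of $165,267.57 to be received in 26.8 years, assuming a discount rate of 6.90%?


Present value formula: PV = FV / (1 + r)^t
PV = $165,267.57 / (1 + 0.069)^26.8
PV = $165,267.57 / 5.978641
PV = $27,643.00

PV = FV / (1 + r)^t = $27,643.00


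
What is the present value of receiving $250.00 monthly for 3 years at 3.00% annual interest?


Present value of an ordinary annuity: PV = PMT × (1 − (1 + r)^(−n)) / r
Monthly rate r = 0.03/12 = 0.0025, n = 36
PV = $250.00 × (1 − (1 + 0.03/12)^(−36)) / (0.03/12)
PV = $250.00 × 34.386465
PV = $8,596.62

PV = PMT × (1-(1+r)^(-n))/r = $8,596.62


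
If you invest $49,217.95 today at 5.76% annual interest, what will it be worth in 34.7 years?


Future value formula: FV = PV × (1 + r)^t
FV = $49,217.95 × (1 + 0.0576)^34.7
FV = $49,217.95 × 6.9815852
FV = $343,619.31

FV = PV × (1 + r)^t = $343,619.31


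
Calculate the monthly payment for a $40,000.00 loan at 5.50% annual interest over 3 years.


Loan payment formula: PMT = PV × r / (1 − (1 + r)^(−n))
Monthly rate r = 0.055/12 ≈ 0.00458333, n = 36 months
Denominator: 1 − (1 + 0.055/12)^(−36) = 0.1517866
PMT = $40,000.00 × (0.055/12) / 0.1517866
PMT = $1,207.84 per month

PMT = PV × r / (1-(1+r)^(-n)) = $1,207.84/month


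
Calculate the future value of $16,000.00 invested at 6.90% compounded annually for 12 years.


Compound interest formula: A = P(1 + r/n)^(nt)
A = $16,000.00 × (1 + 0.069/1)^(1 × 12)
Growth factor: (1 + 0.069/1)^12 = 2.2270628
A = $16,000.00 × 2.2270628
A = $35,633.00

A = P(1 + r/n)^(nt) = $35,633.00


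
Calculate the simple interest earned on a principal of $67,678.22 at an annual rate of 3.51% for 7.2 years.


Simple interest formula: I = P × r × t
I = $67,678.22 × 0.0351 × 7.2
I = $17,103.64

I = P × r × t = $17,103.64


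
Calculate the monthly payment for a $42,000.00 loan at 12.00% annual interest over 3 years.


Loan payment formula: PMT = PV × r / (1 − (1 + r)^(−n))
Monthly rate r = 0.12/12 = 0.01, n = 36 months
Denominator: 1 − (1 + 0.12/12)^(−36) = 0.301075
PMT = $42,000.00 × (0.12/12) / 0.301075
PMT = $1,395.00 per month

PMT = PV × r / (1-(1+r)^(-n)) = $1,395.00/month


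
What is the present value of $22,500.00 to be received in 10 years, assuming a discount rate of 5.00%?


Present value formula: PV = FV / (1 + r)^t
PV = $22,500.00 / (1 + 0.05)^10
PV = $22,500.00 / 1.628895
PV = $13,813.05

PV = FV / (1 + r)^t = $13,813.05


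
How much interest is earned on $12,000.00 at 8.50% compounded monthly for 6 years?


Compound interest earned = final amount − principal.
A = P(1 + r/n)^(nt) = $12,000.00 × (1 + 0.085/12)^(12 × 6) = $19,947.60
Interest = A − P = $19,947.60 − $12,000.00 = $7,947.60

Interest = A - P = $7,947.60


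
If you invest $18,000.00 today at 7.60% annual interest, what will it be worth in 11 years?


Future value formula: FV = PV × (1 + r)^t
FV = $18,000.00 × (1 + 0.076)^11
FV = $18,000.00 × 2.238386
FV = $40,290.95

FV = PV × (1 + r)^t = $40,290.95


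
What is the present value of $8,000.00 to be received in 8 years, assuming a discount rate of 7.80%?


Present value formula: PV = FV / (1 + r)^t
PV = $8,000.00 / (1 + 0.078)^8
PV = $8,000.00 / 1.823686
PV = $4,386.72

PV = FV / (1 + r)^t = $4,386.72


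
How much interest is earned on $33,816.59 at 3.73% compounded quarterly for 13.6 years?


Compound interest earned = final amount − principal.
A = P(1 + r/n)^(nt) = $33,816.59 × (1 + 0.0373/4)^(4 × 13.6) = $56,029.64
Interest = A − P = $56,029.64 − $33,816.59 = $22,213.05

Interest = A - P = $22,213.05


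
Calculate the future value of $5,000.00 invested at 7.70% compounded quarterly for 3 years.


Compound interest formula: A = P(1 + r/n)^(nt)
A = $5,000.00 × (1 + 0.077/4)^(4 × 3)
Growth factor: (1 + 0.077/4)^12 = 1.2570966
A = $5,000.00 × 1.2570966
A = $6,285.48

A = P(1 + r/n)^(nt) = $6,285.48


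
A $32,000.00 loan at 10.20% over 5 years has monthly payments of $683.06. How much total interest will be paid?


Total paid over the life of the loan = PMT × n.
Total paid = $683.06 × 60 = $40,983.60
Total interest = total paid − principal = $40,983.60 − $32,000.00 = $8,983.60

Total interest = (PMT × n) - PV = $8,983.60


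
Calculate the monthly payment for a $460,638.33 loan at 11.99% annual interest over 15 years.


Loan payment formula: PMT = PV × r / (1 − (1 + r)^(−n))
Monthly rate r = 0.1199/12 ≈ 0.00999167, n = 180 months
Denominator: 1 − (1 + 0.1199/12)^(−180) = 0.832969
PMT = $460,638.33 × (0.1199/12) / 0.832969
PMT = $5,525.47 per month

PMT = PV × r / (1-(1+r)^(-n)) = $5,525.47/month


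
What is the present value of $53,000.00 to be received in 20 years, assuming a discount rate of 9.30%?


Present value formula: PV = FV / (1 + r)^t
PV = $53,000.00 / (1 + 0.093)^20
PV = $53,000.00 / 5.921111
PV = $8,951.02

PV = FV / (1 + r)^t = $8,951.02


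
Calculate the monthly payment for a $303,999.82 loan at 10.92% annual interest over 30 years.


Loan payment formula: PMT = PV × r / (1 − (1 + r)^(−n))
Monthly rate r = 0.1092/12 = 0.0091, n = 360 months
Denominator: 1 − (1 + 0.1092/12)^(−360) = 0.961657
PMT = $303,999.82 × (0.1092/12) / 0.961657
PMT = $2,876.70 per month

PMT = PV × r / (1-(1+r)^(-n)) = $2,876.70/month


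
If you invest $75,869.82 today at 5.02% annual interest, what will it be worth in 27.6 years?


Future value formula: FV = PV × (1 + r)^t
FV = $75,869.82 × (1 + 0.0502)^27.6
FV = $75,869.82 × 3.86462701
FV = $293,208.56

FV = PV × (1 + r)^t = $293,208.56


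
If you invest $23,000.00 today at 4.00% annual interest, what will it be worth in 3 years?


Future value formula: FV = PV × (1 + r)^t
FV = $23,000.00 × (1 + 0.04)^3
FV = $23,000.00 × 1.124864
FV = $25,871.87

FV = PV × (1 + r)^t = $25,871.87


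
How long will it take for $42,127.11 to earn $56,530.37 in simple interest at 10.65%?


Rearrange the simple interest formula for t:
I = P × r × t  ⇒  t = I / (P × r)
t = $56,530.37 / ($42,127.11 × 0.1065)
t = 12.6

t = I/(P×r) = 12.6 years


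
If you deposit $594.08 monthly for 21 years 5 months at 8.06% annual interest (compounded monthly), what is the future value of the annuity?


Future value of an ordinary annuity: FV = PMT × ((1 + r)^n − 1) / r
Monthly rate r = 0.0806/12 ≈ 0.00671667, n = 257
FV = $594.08 × ((1 + 0.0806/12)^257 − 1) / (0.0806/12)
FV = $594.08 × 682.902746
FV = $405,698.86

FV = PMT × ((1+r)^n - 1)/r = $405,698.86


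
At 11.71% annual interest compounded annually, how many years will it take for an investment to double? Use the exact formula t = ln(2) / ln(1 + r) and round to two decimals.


Doubling condition: (1 + r)^t = 2
Take ln of both sides: t × ln(1 + r) = ln(2)
t = ln(2) / ln(1 + r)
t = 0.693147 / 0.110736
t = 6.26

t = ln(2) / ln(1 + r) = 6.26 years


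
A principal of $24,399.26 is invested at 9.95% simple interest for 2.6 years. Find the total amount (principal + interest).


Total amount formula: A = P(1 + rt) = P + P·r·t
Interest: I = P × r × t = $24,399.26 × 0.0995 × 2.6 = $6,312.09
A = P + I = $24,399.26 + $6,312.09 = $30,711.35

A = P + I = P(1 + rt) = $30,711.35


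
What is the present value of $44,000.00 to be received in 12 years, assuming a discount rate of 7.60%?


Present value formula: PV = FV / (1 + r)^t
PV = $44,000.00 / (1 + 0.076)^12
PV = $44,000.00 / 2.408503
PV = $18,268.61

PV = FV / (1 + r)^t = $18,268.61


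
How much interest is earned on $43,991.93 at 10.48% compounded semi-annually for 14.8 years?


Compound interest earned = final amount − principal.
A = P(1 + r/n)^(nt) = $43,991.93 × (1 + 0.1048/2)^(2 × 14.8) = $199,492.17
Interest = A − P = $199,492.17 − $43,991.93 = $155,500.24

Interest = A - P = $155,500.24


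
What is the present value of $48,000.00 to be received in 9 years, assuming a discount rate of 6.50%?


Present value formula: PV = FV / (1 + r)^t
PV = $48,000.00 / (1 + 0.065)^9
PV = $48,000.00 / 1.7625704
PV = $27,232.95

PV = FV / (1 + r)^t = $27,232.95


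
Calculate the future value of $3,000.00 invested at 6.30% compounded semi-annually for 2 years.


Compound interest formula: A = P(1 + r/n)^(nt)
A = $3,000.00 × (1 + 0.063/2)^(2 × 2)
Growth factor: (1 + 0.063/2)^4 = 1.132080
A = $3,000.00 × 1.132080
A = $3,396.24

A = P(1 + r/n)^(nt) = $3,396.24


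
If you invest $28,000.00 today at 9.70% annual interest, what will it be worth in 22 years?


Future value formula: FV = PV × (1 + r)^t
FV = $28,000.00 × (1 + 0.097)^22
FV = $28,000.00 × 7.665594
FV = $214,636.63

FV = PV × (1 + r)^t = $214,636.63


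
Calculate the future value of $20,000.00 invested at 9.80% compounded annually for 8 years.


Compound interest formula: A = P(1 + r/n)^(nt)
A = $20,000.00 × (1 + 0.098/1)^(1 × 8)
Growth factor: (1 + 0.098/1)^8 = 2.112607
A = $20,000.00 × 2.112607
A = $42,252.14

A = P(1 + r/n)^(nt) = $42,252.14


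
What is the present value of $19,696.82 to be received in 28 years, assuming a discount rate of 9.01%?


Present value formula: PV = FV / (1 + r)^t
PV = $19,696.82 / (1 + 0.0901)^28
PV = $19,696.82 / 11.195861
PV = $1,759.29

PV = FV / (1 + r)^t = $1,759.29


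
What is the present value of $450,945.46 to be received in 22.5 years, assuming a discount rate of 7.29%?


Present value formula: PV = FV / (1 + r)^t
PV = $450,945.46 / (1 + 0.0729)^22.5
PV = $450,945.46 / 4.870606
PV = $92,585.08

PV = FV / (1 + r)^t = $92,585.08


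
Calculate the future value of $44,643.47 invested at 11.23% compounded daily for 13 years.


Compound interest formula: A = P(1 + r/n)^(nt)
A = $44,643.47 × (1 + 0.1123/365)^(365 × 13)
Growth factor: (1 + 0.1123/365)^4745 = 4.3045623
A = $44,643.47 × 4.3045623
A = $192,170.60

A = P(1 + r/n)^(nt) = $192,170.60


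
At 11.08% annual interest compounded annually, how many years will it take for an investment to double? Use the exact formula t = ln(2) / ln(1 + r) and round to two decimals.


Doubling condition: (1 + r)^t = 2
Take ln of both sides: t × ln(1 + r) = ln(2)
t = ln(2) / ln(1 + r)
t = 0.693147 / 0.105080
t = 6.60

t = ln(2) / ln(1 + r) = 6.60 years


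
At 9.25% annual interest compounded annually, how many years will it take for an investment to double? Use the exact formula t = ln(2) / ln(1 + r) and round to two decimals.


Doubling condition: (1 + r)^t = 2
Take ln of both sides: t × ln(1 + r) = ln(2)
t = ln(2) / ln(1 + r)
t = 0.693147 / 0.088469
t = 7.83

t = ln(2) / ln(1 + r) = 7.83 years


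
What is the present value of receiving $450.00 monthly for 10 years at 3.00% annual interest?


Present value of an ordinary annuity: PV = PMT × (1 − (1 + r)^(−n)) / r
Monthly rate r = 0.03/12 = 0.0025, n = 120
PV = $450.00 × (1 − (1 + 0.03/12)^(−120)) / (0.03/12)
PV = $450.00 × 103.561753
PV = $46,602.79

PV = PMT × (1-(1+r)^(-n))/r = $46,602.79


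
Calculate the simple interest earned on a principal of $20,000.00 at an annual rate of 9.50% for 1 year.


Simple interest formula: I = P × r × t
I = $20,000.00 × 0.095 × 1
I = $1,900.00

I = P × r × t = $1,900.00


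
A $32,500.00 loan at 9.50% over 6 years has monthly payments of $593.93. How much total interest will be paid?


Total paid over the life of the loan = PMT × n.
Total paid = $593.93 × 72 = $42,762.96
Total interest = total paid − principal = $42,762.96 − $32,500.00 = $10,262.96

Total interest = (PMT × n) - PV = $10,262.96


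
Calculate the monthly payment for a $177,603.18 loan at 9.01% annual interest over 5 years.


Loan payment formula: PMT = PV × r / (1 − (1 + r)^(−n))
Monthly rate r = 0.0901/12 ≈ 0.00750833, n = 60 months
Denominator: 1 − (1 + 0.0901/12)^(−60) = 0.361617
PMT = $177,603.18 × (0.0901/12) / 0.361617
PMT = $3,687.61 per month

PMT = PV × r / (1-(1+r)^(-n)) = $3,687.61/month


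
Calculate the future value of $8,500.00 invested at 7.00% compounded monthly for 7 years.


Compound interest formula: A = P(1 + r/n)^(nt)
A = $8,500.00 × (1 + 0.07/12)^(12 × 7)
Growth factor: (1 + 0.07/12)^84 = 1.629994
A = $8,500.00 × 1.629994
A = $13,854.95

A = P(1 + r/n)^(nt) = $13,854.95


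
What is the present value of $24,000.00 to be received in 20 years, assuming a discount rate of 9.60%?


Present value formula: PV = FV / (1 + r)^t
PV = $24,000.00 / (1 + 0.096)^20
PV = $24,000.00 / 6.254766
PV = $3,837.07

PV = FV / (1 + r)^t = $3,837.07


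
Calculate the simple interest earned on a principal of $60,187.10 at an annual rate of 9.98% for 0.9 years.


Simple interest formula: I = P × r × t
I = $60,187.10 × 0.0998 × 0.9
I = $5,406.01

I = P × r × t = $5,406.01


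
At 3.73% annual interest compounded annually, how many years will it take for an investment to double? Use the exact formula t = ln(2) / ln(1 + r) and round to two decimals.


Doubling condition: (1 + r)^t = 2
Take ln of both sides: t × ln(1 + r) = ln(2)
t = ln(2) / ln(1 + r)
t = 0.693147 / 0.036621
t = 18.93

t = ln(2) / ln(1 + r) = 18.93 years


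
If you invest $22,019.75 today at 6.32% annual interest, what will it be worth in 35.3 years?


Future value formula: FV = PV × (1 + r)^t
FV = $22,019.75 × (1 + 0.0632)^35.3
FV = $22,019.75 × 8.699782
FV = $191,567.02

FV = PV × (1 + r)^t = $191,567.02


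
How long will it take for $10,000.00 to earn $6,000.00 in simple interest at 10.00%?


Rearrange the simple interest formula for t:
I = P × r × t  ⇒  t = I / (P × r)
t = $6,000.00 / ($10,000.00 × 0.1)
t = 6

t = I/(P×r) = 6 years


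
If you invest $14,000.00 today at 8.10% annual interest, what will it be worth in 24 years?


Future value formula: FV = PV × (1 + r)^t
FV = $14,000.00 × (1 + 0.081)^24
FV = $14,000.00 × 6.4836066
FV = $90,770.49

FV = PV × (1 + r)^t = $90,770.49


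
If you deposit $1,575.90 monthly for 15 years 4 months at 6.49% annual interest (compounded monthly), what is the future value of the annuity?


Future value of an ordinary annuity: FV = PMT × ((1 + r)^n − 1) / r
Monthly rate r = 0.0649/12 ≈ 0.00540833, n = 184
FV = $1,575.90 × ((1 + 0.0649/12)^184 − 1) / (0.0649/12)
FV = $1,575.90 × 313.930623
FV = $494,723.27

FV = PMT × ((1+r)^n - 1)/r = $494,723.27


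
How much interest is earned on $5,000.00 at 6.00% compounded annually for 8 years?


Compound interest earned = final amount − principal.
A = P(1 + r/n)^(nt) = $5,000.00 × (1 + 0.06/1)^(1 × 8) = $7,969.24
Interest = A − P = $7,969.24 − $5,000.00 = $2,969.24

Interest = A - P = $2,969.24


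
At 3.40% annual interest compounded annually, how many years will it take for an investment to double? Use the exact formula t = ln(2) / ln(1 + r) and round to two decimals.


Doubling condition: (1 + r)^t = 2
Take ln of both sides: t × ln(1 + r) = ln(2)
t = ln(2) / ln(1 + r)
t = 0.693147 / 0.033435
t = 20.73

t = ln(2) / ln(1 + r) = 20.73 years


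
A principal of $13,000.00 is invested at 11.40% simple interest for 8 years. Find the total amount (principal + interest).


Total amount formula: A = P(1 + rt) = P + P·r·t
Interest: I = P × r × t = $13,000.00 × 0.114 × 8 = $11,856.00
A = P + I = $13,000.00 + $11,856.00 = $24,856.00

A = P + I = P(1 + rt) = $24,856.00


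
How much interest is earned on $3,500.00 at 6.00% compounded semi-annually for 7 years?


Compound interest earned = final amount − principal.
A = P(1 + r/n)^(nt) = $3,500.00 × (1 + 0.06/2)^(2 × 7) = $5,294.06
Interest = A − P = $5,294.06 − $3,500.00 = $1,794.06

Interest = A - P = $1,794.06


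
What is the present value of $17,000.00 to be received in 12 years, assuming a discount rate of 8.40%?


Present value formula: PV = FV / (1 + r)^t
PV = $17,000.00 / (1 + 0.084)^12
PV = $17,000.00 / 2.632397
PV = $6,457.99

PV = FV / (1 + r)^t = $6,457.99


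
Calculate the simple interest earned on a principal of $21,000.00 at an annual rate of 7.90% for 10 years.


Simple interest formula: I = P × r × t
I = $21,000.00 × 0.079 × 10
I = $16,590.00

I = P × r × t = $16,590.00


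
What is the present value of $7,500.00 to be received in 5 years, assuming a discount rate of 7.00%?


Present value formula: PV = FV / (1 + r)^t
PV = $7,500.00 / (1 + 0.07)^5
PV = $7,500.00 / 1.402552
PV = $5,347.40

PV = FV / (1 + r)^t = $5,347.40


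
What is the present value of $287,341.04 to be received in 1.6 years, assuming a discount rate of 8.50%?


Present value formula: PV = FV / (1 + r)^t
PV = $287,341.04 / (1 + 0.085)^1.6
PV = $287,341.04 / 1.13942982
PV = $252,179.67

PV = FV / (1 + r)^t = $252,179.67


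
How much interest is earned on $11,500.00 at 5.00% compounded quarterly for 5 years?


Compound interest earned = final amount − principal.
A = P(1 + r/n)^(nt) = $11,500.00 × (1 + 0.05/4)^(4 × 5) = $14,743.43
Interest = A − P = $14,743.43 − $11,500.00 = $3,243.43

Interest = A - P = $3,243.43


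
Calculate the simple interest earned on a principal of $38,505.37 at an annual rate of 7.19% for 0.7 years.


Simple interest formula: I = P × r × t
I = $38,505.37 × 0.0719 × 0.7
I = $1,937.98

I = P × r × t = $1,937.98


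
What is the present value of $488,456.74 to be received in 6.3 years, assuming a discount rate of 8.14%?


Present value formula: PV = FV / (1 + r)^t
PV = $488,456.74 / (1 + 0.0814)^6.3
PV = $488,456.74 / 1.6372466
PV = $298,340.36

PV = FV / (1 + r)^t = $298,340.36


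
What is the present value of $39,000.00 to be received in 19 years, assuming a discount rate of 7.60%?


Present value formula: PV = FV / (1 + r)^t
PV = $39,000.00 / (1 + 0.076)^19
PV = $39,000.00 / 4.021917
PV = $9,696.87

PV = FV / (1 + r)^t = $9,696.87


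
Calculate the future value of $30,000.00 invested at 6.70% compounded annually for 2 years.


Compound interest formula: A = P(1 + r/n)^(nt)
A = $30,000.00 × (1 + 0.067/1)^(1 × 2)
Growth factor: (1 + 0.067/1)^2 = 1.138489
A = $30,000.00 × 1.138489
A = $34,154.67

A = P(1 + r/n)^(nt) = $34,154.67


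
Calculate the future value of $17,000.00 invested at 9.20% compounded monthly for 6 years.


Compound interest formula: A = P(1 + r/n)^(nt)
A = $17,000.00 × (1 + 0.092/12)^(12 × 6)
Growth factor: (1 + 0.092/12)^72 = 1.7330706
A = $17,000.00 × 1.7330706
A = $29,462.20

A = P(1 + r/n)^(nt) = $29,462.20


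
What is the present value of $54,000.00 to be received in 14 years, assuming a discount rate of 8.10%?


Present value formula: PV = FV / (1 + r)^t
PV = $54,000.00 / (1 + 0.081)^14
PV = $54,000.00 / 2.975498
PV = $18,148.22

PV = FV / (1 + r)^t = $18,148.22


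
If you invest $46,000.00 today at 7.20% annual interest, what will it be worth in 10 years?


Future value formula: FV = PV × (1 + r)^t
FV = $46,000.00 × (1 + 0.072)^10
FV = $46,000.00 × 2.0042314
FV = $92,194.64

FV = PV × (1 + r)^t = $92,194.64


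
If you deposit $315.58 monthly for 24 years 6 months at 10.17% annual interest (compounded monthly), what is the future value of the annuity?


Future value of an ordinary annuity: FV = PMT × ((1 + r)^n − 1) / r
Monthly rate r = 0.1017/12 = 0.008475, n = 294
FV = $315.58 × ((1 + 0.1017/12)^294 − 1) / (0.1017/12)
FV = $315.58 × 1292.627217
FV = $407,927.30

FV = PMT × ((1+r)^n - 1)/r = $407,927.30


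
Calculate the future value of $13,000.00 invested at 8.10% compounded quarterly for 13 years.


Compound interest formula: A = P(1 + r/n)^(nt)
A = $13,000.00 × (1 + 0.081/4)^(4 × 13)
Growth factor: (1 + 0.081/4)^52 = 2.8362426
A = $13,000.00 × 2.8362426
A = $36,871.15

A = P(1 + r/n)^(nt) = $36,871.15


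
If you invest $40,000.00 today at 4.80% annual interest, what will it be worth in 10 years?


Future value formula: FV = PV × (1 + r)^t
FV = $40,000.00 × (1 + 0.048)^10
FV = $40,000.00 × 1.5981327
FV = $63,925.31

FV = PV × (1 + r)^t = $63,925.31


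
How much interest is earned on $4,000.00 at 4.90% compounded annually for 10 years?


Compound interest earned = final amount − principal.
A = P(1 + r/n)^(nt) = $4,000.00 × (1 + 0.049/1)^(1 × 10) = $6,453.79
Interest = A − P = $6,453.79 − $4,000.00 = $2,453.79

Interest = A - P = $2,453.79


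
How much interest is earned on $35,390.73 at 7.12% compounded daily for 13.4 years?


Compound interest earned = final amount − principal.
A = P(1 + r/n)^(nt) = $35,390.73 × (1 + 0.0712/365)^(365 × 13.4) = $91,875.73
Interest = A − P = $91,875.73 − $35,390.73 = $56,485.00

Interest = A - P = $56,485.00


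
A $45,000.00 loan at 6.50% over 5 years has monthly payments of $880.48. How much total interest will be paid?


Total paid over the life of the loan = PMT × n.
Total paid = $880.48 × 60 = $52,828.80
Total interest = total paid − principal = $52,828.80 − $45,000.00 = $7,828.80

Total interest = (PMT × n) - PV = $7,828.80


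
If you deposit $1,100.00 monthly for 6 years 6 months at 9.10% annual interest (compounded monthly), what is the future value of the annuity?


Future value of an ordinary annuity: FV = PMT × ((1 + r)^n − 1) / r
Monthly rate r = 0.091/12 ≈ 0.00758333, n = 78
FV = $1,100.00 × ((1 + 0.091/12)^78 − 1) / (0.091/12)
FV = $1,100.00 × 105.846499
FV = $116,431.15

FV = PMT × ((1+r)^n - 1)/r = $116,431.15


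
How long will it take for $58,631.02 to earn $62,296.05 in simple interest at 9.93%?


Rearrange the simple interest formula for t:
I = P × r × t  ⇒  t = I / (P × r)
t = $62,296.05 / ($58,631.02 × 0.0993)
t = 10.7

t = I/(P×r) = 10.7 years


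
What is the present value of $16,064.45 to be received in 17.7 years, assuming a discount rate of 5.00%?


Present value formula: PV = FV / (1 + r)^t
PV = $16,064.45 / (1 + 0.05)^17.7
PV = $16,064.45 / 2.371650
PV = $6,773.53

PV = FV / (1 + r)^t = $6,773.53


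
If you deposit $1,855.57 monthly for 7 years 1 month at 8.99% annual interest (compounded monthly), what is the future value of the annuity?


Future value of an ordinary annuity: FV = PMT × ((1 + r)^n − 1) / r
Monthly rate r = 0.0899/12 ≈ 0.00749167, n = 85
FV = $1,855.57 × ((1 + 0.0899/12)^85 − 1) / (0.0899/12)
FV = $1,855.57 × 118.254672
FV = $219,429.82

FV = PMT × ((1+r)^n - 1)/r = $219,429.82


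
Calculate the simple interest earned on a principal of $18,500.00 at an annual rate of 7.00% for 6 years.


Simple interest formula: I = P × r × t
I = $18,500.00 × 0.07 × 6
I = $7,770.00

I = P × r × t = $7,770.00


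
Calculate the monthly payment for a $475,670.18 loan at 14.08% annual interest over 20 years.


Loan payment formula: PMT = PV × r / (1 − (1 + r)^(−n))
Monthly rate r = 0.1408/12 ≈ 0.01173333, n = 240 months
Denominator: 1 − (1 + 0.1408/12)^(−240) = 0.939166
PMT = $475,670.18 × (0.1408/12) / 0.939166
PMT = $5,942.72 per month

PMT = PV × r / (1-(1+r)^(-n)) = $5,942.72/month


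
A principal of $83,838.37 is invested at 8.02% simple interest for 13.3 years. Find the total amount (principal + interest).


Total amount formula: A = P(1 + rt) = P + P·r·t
Interest: I = P × r × t = $83,838.37 × 0.0802 × 13.3 = $89,427.04
A = P + I = $83,838.37 + $89,427.04 = $173,265.41

A = P + I = P(1 + rt) = $173,265.41


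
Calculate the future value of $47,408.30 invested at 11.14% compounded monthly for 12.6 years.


Compound interest formula: A = P(1 + r/n)^(nt)
A = $47,408.30 × (1 + 0.1114/12)^(12 × 12.6)
Growth factor: (1 + 0.1114/12)^151.2 = 4.043719
A = $47,408.30 × 4.043719
A = $191,705.84

A = P(1 + r/n)^(nt) = $191,705.84


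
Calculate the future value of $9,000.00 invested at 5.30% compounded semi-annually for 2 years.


Compound interest formula: A = P(1 + r/n)^(nt)
A = $9,000.00 × (1 + 0.053/2)^(2 × 2)
Growth factor: (1 + 0.053/2)^4 = 1.1102884
A = $9,000.00 × 1.1102884
A = $9,992.60

A = P(1 + r/n)^(nt) = $9,992.60


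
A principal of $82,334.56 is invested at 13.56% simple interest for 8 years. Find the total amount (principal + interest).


Total amount formula: A = P(1 + rt) = P + P·r·t
Interest: I = P × r × t = $82,334.56 × 0.1356 × 8 = $89,316.53
A = P + I = $82,334.56 + $89,316.53 = $171,651.09

A = P + I = P(1 + rt) = $171,651.09


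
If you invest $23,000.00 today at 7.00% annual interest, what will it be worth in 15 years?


Future value formula: FV = PV × (1 + r)^t
FV = $23,000.00 × (1 + 0.07)^15
FV = $23,000.00 × 2.75903154
FV = $63,457.73

FV = PV × (1 + r)^t = $63,457.73


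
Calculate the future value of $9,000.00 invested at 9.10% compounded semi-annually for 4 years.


Compound interest formula: A = P(1 + r/n)^(nt)
A = $9,000.00 × (1 + 0.091/2)^(2 × 4)
Growth factor: (1 + 0.091/2)^8 = 1.427553
A = $9,000.00 × 1.427553
A = $12,847.98

A = P(1 + r/n)^(nt) = $12,847.98


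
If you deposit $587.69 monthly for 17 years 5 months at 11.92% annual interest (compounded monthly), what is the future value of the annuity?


Future value of an ordinary annuity: FV = PMT × ((1 + r)^n − 1) / r
Monthly rate r = 0.1192/12 ≈ 0.00993333, n = 209
FV = $587.69 × ((1 + 0.1192/12)^209 − 1) / (0.1192/12)
FV = $587.69 × 693.804628
FV = $407,742.04

FV = PMT × ((1+r)^n - 1)/r = $407,742.04
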